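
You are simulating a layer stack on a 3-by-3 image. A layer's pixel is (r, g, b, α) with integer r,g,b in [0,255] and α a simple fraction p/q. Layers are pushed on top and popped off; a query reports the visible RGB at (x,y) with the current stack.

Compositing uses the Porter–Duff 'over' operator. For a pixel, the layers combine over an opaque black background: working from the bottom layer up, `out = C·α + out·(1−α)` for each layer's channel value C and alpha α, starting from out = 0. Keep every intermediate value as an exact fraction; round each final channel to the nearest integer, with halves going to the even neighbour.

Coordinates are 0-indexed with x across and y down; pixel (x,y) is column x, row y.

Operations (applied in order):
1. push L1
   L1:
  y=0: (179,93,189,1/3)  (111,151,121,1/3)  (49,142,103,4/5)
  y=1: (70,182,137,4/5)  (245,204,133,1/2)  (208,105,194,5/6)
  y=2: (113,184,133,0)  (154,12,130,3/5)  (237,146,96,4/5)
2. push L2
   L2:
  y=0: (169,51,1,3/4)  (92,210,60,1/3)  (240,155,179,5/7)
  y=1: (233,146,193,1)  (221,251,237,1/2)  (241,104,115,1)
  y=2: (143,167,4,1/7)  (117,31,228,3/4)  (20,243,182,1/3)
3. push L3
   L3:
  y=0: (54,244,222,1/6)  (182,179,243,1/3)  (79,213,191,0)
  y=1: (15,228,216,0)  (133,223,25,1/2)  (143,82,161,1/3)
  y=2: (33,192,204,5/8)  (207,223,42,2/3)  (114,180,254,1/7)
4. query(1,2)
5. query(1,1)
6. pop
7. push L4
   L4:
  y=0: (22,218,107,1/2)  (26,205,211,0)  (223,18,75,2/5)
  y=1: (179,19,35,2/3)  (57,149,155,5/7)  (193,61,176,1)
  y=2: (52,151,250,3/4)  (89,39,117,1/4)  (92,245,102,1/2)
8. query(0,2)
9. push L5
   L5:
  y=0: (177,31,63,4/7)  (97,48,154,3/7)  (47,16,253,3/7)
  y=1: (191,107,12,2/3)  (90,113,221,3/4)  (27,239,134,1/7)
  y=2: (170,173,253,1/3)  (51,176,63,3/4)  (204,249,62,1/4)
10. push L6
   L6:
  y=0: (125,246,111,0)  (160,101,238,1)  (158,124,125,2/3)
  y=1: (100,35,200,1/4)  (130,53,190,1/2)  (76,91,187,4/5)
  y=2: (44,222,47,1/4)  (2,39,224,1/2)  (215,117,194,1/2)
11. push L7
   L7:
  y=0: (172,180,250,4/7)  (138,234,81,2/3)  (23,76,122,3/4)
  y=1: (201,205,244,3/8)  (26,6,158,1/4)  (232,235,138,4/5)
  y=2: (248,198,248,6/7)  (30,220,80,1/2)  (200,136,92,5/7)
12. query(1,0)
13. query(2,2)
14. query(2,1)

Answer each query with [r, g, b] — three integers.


at x=1,y=2 over L1,L2,L3:
+L1 (α=3/5) → [462/5, 36/5, 78]
+L2 (α=3/4) → [2217/20, 501/20, 381/2]
+L3 (α=2/3) → [3499/20, 9421/60, 183/2]
→ [175, 157, 92]

query (1,1) [L1,L2,L3] — begin 0,0,0
+L1 (α=1/2) → [245/2, 102, 133/2]
+L2 (α=1/2) → [687/4, 353/2, 607/4]
+L3 (α=1/2) → [1219/8, 799/4, 707/8]
= [152, 200, 88]

at x=0,y=2 over L1,L2,L4:
L1 α=0: [0, 0, 0]
L2 α=1/7: [143/7, 167/7, 4/7]
L4 α=3/4: [1235/28, 1669/14, 2627/14]
= [44, 119, 188]

(1,0) stack=L1,L2,L4,L5,L6,L7; from [0,0,0]:
L1 α=1/3: [37, 151/3, 121/3]
L2 α=1/3: [166/3, 932/9, 422/9]
L4 α=0: [166/3, 932/9, 422/9]
L5 α=3/7: [1537/21, 5024/63, 5846/63]
L6 α=1: [160, 101, 238]
L7 α=2/3: [436/3, 569/3, 400/3]
= [145, 190, 133]

(2,2) stack=L1,L2,L4,L5,L6,L7; from [0,0,0]:
+L1 (α=4/5) → [948/5, 584/5, 384/5]
+L2 (α=1/3) → [1996/15, 2383/15, 1678/15]
+L4 (α=1/2) → [1688/15, 3029/15, 1604/15]
+L5 (α=1/4) → [677/5, 2137/10, 957/10]
+L6 (α=1/2) → [876/5, 3307/20, 2897/20]
+L7 (α=5/7) → [6752/35, 10107/70, 1071/10]
→ [193, 144, 107]

query (2,1) [L1,L2,L4,L5,L6,L7] — begin 0,0,0
after L1 α=5/6: [520/3, 175/2, 485/3]
after L2 α=1: [241, 104, 115]
after L4 α=1: [193, 61, 176]
after L5 α=1/7: [1185/7, 605/7, 170]
after L6 α=4/5: [3313/35, 3153/35, 918/5]
after L7 α=4/5: [35793/175, 36053/175, 3678/25]
→ [205, 206, 147]


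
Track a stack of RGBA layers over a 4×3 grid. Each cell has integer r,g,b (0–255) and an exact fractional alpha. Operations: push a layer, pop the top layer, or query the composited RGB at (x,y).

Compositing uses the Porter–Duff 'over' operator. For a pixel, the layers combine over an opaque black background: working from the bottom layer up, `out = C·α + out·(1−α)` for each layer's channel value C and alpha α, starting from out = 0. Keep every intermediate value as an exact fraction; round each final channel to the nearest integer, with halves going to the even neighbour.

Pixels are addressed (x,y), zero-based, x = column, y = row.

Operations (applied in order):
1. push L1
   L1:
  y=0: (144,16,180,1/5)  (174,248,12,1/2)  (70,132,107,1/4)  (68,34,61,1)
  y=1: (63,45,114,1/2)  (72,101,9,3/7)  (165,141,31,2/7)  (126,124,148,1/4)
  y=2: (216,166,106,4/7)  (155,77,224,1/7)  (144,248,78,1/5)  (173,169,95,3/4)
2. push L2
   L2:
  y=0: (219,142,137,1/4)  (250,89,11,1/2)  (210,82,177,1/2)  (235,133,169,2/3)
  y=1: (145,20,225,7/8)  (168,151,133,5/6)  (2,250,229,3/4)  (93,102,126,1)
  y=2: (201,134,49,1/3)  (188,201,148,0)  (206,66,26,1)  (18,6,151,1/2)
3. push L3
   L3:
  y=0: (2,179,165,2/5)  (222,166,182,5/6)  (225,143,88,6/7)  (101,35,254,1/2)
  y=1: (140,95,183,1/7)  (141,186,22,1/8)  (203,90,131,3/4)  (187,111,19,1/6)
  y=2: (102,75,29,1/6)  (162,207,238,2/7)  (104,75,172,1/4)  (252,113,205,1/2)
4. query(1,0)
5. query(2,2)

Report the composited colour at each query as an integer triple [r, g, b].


query (1,0) [L1,L2,L3] — begin 0,0,0
L1 α=1/2: [87, 124, 6]
L2 α=1/2: [337/2, 213/2, 17/2]
L3 α=5/6: [2557/12, 1873/12, 1837/12]
= [213, 156, 153]

at x=2,y=2 over L1,L2,L3:
L1 α=1/5: [144/5, 248/5, 78/5]
L2 α=1: [206, 66, 26]
L3 α=1/4: [361/2, 273/4, 125/2]
rounded: [180, 68, 62]


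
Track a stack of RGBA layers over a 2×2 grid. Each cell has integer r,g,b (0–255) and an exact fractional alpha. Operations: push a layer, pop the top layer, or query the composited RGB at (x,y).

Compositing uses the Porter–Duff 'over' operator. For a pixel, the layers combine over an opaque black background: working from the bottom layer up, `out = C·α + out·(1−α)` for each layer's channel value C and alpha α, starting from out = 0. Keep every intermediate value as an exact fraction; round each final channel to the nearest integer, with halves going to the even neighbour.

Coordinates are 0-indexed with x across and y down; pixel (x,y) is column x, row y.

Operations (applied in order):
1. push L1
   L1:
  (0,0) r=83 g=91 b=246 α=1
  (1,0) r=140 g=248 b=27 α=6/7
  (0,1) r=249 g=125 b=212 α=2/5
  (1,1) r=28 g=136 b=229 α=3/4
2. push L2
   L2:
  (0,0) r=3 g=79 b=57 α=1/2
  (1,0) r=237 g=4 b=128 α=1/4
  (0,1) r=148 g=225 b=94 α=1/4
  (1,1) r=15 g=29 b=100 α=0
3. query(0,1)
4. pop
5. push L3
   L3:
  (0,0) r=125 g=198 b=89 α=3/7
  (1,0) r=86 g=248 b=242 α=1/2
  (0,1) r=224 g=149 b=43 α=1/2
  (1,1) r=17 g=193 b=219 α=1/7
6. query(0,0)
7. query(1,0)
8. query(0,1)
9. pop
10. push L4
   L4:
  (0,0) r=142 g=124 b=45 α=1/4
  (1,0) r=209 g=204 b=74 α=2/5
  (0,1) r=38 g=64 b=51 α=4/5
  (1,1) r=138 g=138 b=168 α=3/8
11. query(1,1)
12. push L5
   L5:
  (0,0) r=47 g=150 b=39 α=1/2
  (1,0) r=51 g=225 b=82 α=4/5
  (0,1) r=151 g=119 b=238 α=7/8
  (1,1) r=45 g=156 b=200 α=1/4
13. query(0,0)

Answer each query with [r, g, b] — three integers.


at x=0,y=1 over L1,L2:
L1 α=2/5: [498/5, 50, 424/5]
L2 α=1/4: [1117/10, 375/4, 871/10]
= [112, 94, 87]

(0,0) stack=L1,L3; from [0,0,0]:
+L1 (α=1) → [83, 91, 246]
+L3 (α=3/7) → [101, 958/7, 1251/7]
rounded: [101, 137, 179]

at x=1,y=0 over L1,L3:
+L1 (α=6/7) → [120, 1488/7, 162/7]
+L3 (α=1/2) → [103, 1612/7, 928/7]
rounded: [103, 230, 133]

query (0,1) [L1,L3] — begin 0,0,0
L1 α=2/5: [498/5, 50, 424/5]
L3 α=1/2: [809/5, 199/2, 639/10]
→ [162, 100, 64]

query (1,1) [L1,L4] — begin 0,0,0
after L1 α=3/4: [21, 102, 687/4]
after L4 α=3/8: [519/8, 231/2, 5451/32]
→ [65, 116, 170]

query (0,0) [L1,L4,L5] — begin 0,0,0
L1 α=1: [83, 91, 246]
L4 α=1/4: [391/4, 397/4, 783/4]
L5 α=1/2: [579/8, 997/8, 939/8]
→ [72, 125, 117]


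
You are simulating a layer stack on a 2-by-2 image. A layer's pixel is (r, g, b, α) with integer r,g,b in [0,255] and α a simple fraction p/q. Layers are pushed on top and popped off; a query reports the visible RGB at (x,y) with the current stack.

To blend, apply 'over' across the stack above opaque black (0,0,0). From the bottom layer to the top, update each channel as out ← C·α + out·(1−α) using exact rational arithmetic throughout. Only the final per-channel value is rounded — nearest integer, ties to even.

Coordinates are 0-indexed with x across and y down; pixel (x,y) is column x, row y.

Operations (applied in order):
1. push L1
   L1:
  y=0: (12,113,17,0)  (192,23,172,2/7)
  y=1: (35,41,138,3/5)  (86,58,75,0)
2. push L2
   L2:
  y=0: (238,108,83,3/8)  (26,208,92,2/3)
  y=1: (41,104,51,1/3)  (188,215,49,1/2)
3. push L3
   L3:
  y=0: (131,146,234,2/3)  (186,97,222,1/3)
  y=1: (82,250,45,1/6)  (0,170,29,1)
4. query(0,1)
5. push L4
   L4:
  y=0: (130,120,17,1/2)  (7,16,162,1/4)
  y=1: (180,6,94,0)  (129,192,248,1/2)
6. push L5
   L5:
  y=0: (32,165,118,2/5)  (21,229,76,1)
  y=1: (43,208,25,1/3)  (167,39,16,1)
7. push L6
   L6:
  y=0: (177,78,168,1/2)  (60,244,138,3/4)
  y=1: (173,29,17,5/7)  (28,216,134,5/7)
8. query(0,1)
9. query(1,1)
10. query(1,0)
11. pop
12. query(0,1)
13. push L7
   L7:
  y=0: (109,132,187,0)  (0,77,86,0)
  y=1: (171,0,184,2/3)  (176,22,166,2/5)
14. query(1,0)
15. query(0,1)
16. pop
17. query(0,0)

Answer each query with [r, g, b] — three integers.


query (0,1) [L1,L2,L3] — begin 0,0,0
after L1 α=3/5: [21, 123/5, 414/5]
after L2 α=1/3: [83/3, 766/15, 361/5]
after L3 α=1/6: [661/18, 758/9, 203/3]
= [37, 84, 68]

at x=0,y=1 over L1,L2,L3,L4,L5,L6:
after L1 α=3/5: [21, 123/5, 414/5]
after L2 α=1/3: [83/3, 766/15, 361/5]
after L3 α=1/6: [661/18, 758/9, 203/3]
after L4 α=0: [661/18, 758/9, 203/3]
after L5 α=1/3: [1048/27, 3388/27, 481/9]
after L6 α=5/7: [25451/189, 10691/189, 1727/63]
rounded: [135, 57, 27]

(1,1) stack=L1,L2,L3,L4,L5,L6; from [0,0,0]:
after L1 α=0: [0, 0, 0]
after L2 α=1/2: [94, 215/2, 49/2]
after L3 α=1: [0, 170, 29]
after L4 α=1/2: [129/2, 181, 277/2]
after L5 α=1: [167, 39, 16]
after L6 α=5/7: [474/7, 1158/7, 702/7]
= [68, 165, 100]

(1,0) stack=L1,L2,L3,L4,L5,L6; from [0,0,0]:
after L1 α=2/7: [384/7, 46/7, 344/7]
after L2 α=2/3: [748/21, 986/7, 544/7]
after L3 α=1/3: [5402/63, 2651/21, 2642/21]
after L4 α=1/4: [5549/84, 2763/28, 944/7]
after L5 α=1: [21, 229, 76]
after L6 α=3/4: [201/4, 961/4, 245/2]
= [50, 240, 122]

at x=0,y=1 over L1,L2,L3,L4,L5:
+L1 (α=3/5) → [21, 123/5, 414/5]
+L2 (α=1/3) → [83/3, 766/15, 361/5]
+L3 (α=1/6) → [661/18, 758/9, 203/3]
+L4 (α=0) → [661/18, 758/9, 203/3]
+L5 (α=1/3) → [1048/27, 3388/27, 481/9]
rounded: [39, 125, 53]

query (1,0) [L1,L2,L3,L4,L5,L7] — begin 0,0,0
after L1 α=2/7: [384/7, 46/7, 344/7]
after L2 α=2/3: [748/21, 986/7, 544/7]
after L3 α=1/3: [5402/63, 2651/21, 2642/21]
after L4 α=1/4: [5549/84, 2763/28, 944/7]
after L5 α=1: [21, 229, 76]
after L7 α=0: [21, 229, 76]
rounded: [21, 229, 76]

at x=0,y=1 over L1,L2,L3,L4,L5,L7:
+L1 (α=3/5) → [21, 123/5, 414/5]
+L2 (α=1/3) → [83/3, 766/15, 361/5]
+L3 (α=1/6) → [661/18, 758/9, 203/3]
+L4 (α=0) → [661/18, 758/9, 203/3]
+L5 (α=1/3) → [1048/27, 3388/27, 481/9]
+L7 (α=2/3) → [10282/81, 3388/81, 3793/27]
= [127, 42, 140]

at x=0,y=0 over L1,L2,L3,L4,L5:
L1 α=0: [0, 0, 0]
L2 α=3/8: [357/4, 81/2, 249/8]
L3 α=2/3: [1405/12, 665/6, 1331/8]
L4 α=1/2: [2965/24, 1385/12, 1467/16]
L5 α=2/5: [3477/40, 541/4, 8177/80]
→ [87, 135, 102]


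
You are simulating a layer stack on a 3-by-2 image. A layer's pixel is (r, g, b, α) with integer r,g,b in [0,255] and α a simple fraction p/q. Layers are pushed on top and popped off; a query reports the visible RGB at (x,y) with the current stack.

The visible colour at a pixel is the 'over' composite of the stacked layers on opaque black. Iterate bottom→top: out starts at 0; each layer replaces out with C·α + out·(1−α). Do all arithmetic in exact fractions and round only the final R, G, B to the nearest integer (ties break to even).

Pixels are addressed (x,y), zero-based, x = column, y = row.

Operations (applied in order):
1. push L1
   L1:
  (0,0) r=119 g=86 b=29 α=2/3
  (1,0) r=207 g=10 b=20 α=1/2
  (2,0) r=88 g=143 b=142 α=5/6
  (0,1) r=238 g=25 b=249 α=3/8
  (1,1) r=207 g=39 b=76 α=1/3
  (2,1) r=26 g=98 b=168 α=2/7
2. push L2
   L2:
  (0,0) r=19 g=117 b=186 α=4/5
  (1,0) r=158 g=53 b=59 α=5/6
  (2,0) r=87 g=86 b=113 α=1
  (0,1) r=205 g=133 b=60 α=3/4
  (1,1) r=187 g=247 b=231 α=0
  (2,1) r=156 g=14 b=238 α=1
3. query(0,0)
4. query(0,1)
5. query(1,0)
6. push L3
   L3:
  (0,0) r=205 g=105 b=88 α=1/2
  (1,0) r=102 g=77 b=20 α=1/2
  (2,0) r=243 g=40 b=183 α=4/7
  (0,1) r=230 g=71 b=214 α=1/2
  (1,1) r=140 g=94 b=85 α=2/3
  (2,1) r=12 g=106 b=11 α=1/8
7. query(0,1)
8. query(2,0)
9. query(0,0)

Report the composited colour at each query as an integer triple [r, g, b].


(0,0) stack=L1,L2; from [0,0,0]:
after L1 α=2/3: [238/3, 172/3, 58/3]
after L2 α=4/5: [466/15, 1576/15, 458/3]
→ [31, 105, 153]

(0,1) stack=L1,L2; from [0,0,0]:
after L1 α=3/8: [357/4, 75/8, 747/8]
after L2 α=3/4: [2817/16, 3267/32, 2187/32]
→ [176, 102, 68]

at x=1,y=0 over L1,L2:
L1 α=1/2: [207/2, 5, 10]
L2 α=5/6: [1787/12, 45, 305/6]
→ [149, 45, 51]

query (0,1) [L1,L2,L3] — begin 0,0,0
after L1 α=3/8: [357/4, 75/8, 747/8]
after L2 α=3/4: [2817/16, 3267/32, 2187/32]
after L3 α=1/2: [6497/32, 5539/64, 9035/64]
→ [203, 87, 141]

(2,0) stack=L1,L2,L3; from [0,0,0]:
after L1 α=5/6: [220/3, 715/6, 355/3]
after L2 α=1: [87, 86, 113]
after L3 α=4/7: [1233/7, 418/7, 153]
rounded: [176, 60, 153]

(0,0) stack=L1,L2,L3; from [0,0,0]:
after L1 α=2/3: [238/3, 172/3, 58/3]
after L2 α=4/5: [466/15, 1576/15, 458/3]
after L3 α=1/2: [3541/30, 3151/30, 361/3]
→ [118, 105, 120]


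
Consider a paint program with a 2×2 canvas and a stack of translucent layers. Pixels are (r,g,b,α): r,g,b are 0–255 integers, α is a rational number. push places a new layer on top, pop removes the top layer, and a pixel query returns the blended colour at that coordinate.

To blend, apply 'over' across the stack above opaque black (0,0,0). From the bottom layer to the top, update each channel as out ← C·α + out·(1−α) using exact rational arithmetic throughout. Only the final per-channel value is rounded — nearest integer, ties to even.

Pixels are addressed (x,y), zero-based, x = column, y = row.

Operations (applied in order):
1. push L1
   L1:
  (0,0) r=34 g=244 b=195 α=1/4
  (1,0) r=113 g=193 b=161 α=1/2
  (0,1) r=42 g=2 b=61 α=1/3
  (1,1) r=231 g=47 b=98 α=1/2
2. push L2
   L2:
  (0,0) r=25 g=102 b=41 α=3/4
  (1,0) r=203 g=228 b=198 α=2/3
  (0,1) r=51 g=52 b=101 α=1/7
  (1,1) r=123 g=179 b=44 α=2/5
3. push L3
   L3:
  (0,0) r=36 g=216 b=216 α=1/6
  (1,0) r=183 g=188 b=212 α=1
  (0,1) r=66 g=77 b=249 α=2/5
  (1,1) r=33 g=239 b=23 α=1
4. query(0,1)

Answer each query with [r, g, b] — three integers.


at x=0,y=1 over L1,L2,L3:
L1 α=1/3: [14, 2/3, 61/3]
L2 α=1/7: [135/7, 8, 223/7]
L3 α=2/5: [1329/35, 178/5, 831/7]
→ [38, 36, 119]


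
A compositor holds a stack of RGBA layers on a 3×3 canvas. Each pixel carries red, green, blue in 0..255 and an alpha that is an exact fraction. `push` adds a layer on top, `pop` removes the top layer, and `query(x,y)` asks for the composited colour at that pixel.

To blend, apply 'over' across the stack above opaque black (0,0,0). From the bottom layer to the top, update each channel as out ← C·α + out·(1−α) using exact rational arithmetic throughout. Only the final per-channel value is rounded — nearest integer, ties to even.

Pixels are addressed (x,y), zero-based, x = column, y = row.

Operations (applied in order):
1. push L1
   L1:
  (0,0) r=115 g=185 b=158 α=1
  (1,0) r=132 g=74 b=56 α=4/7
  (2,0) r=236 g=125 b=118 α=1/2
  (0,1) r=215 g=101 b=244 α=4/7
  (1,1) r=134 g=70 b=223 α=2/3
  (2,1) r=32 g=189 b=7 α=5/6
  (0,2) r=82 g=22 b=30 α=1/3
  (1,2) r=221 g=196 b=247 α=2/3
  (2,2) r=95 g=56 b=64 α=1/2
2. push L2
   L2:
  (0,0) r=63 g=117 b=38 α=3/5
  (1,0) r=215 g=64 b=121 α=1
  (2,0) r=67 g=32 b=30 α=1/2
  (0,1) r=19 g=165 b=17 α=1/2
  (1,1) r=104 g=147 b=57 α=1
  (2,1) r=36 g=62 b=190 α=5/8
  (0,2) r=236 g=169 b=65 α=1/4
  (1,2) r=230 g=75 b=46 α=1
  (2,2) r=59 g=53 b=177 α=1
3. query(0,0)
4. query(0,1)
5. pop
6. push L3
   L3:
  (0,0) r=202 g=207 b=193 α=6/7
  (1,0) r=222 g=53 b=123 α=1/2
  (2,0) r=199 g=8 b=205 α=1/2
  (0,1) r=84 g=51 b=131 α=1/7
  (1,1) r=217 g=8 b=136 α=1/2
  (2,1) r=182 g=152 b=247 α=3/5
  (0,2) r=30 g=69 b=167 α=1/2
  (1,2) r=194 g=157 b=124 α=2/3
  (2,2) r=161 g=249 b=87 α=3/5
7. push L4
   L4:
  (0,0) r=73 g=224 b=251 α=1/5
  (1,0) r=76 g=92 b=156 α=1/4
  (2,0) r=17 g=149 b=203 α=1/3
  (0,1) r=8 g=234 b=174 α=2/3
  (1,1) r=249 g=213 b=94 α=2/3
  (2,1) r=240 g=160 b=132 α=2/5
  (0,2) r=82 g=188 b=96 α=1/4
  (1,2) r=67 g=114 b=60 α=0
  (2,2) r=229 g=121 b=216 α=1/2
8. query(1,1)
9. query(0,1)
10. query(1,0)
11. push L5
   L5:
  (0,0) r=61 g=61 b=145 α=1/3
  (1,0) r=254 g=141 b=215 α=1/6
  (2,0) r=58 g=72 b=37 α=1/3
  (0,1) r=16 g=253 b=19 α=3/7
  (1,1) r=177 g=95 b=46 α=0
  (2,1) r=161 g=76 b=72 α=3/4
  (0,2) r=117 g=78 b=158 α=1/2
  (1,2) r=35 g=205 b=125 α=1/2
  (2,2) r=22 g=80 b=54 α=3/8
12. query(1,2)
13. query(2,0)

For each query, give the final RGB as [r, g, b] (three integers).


at x=0,y=0 over L1,L2:
L1 α=1: [115, 185, 158]
L2 α=3/5: [419/5, 721/5, 86]
rounded: [84, 144, 86]

(0,1) stack=L1,L2; from [0,0,0]:
L1 α=4/7: [860/7, 404/7, 976/7]
L2 α=1/2: [993/14, 1559/14, 1095/14]
= [71, 111, 78]

(1,1) stack=L1,L3,L4; from [0,0,0]:
after L1 α=2/3: [268/3, 140/3, 446/3]
after L3 α=1/2: [919/6, 82/3, 427/3]
after L4 α=2/3: [3907/18, 1360/9, 991/9]
= [217, 151, 110]

at x=0,y=1 over L1,L3,L4:
after L1 α=4/7: [860/7, 404/7, 976/7]
after L3 α=1/7: [5748/49, 2781/49, 6773/49]
after L4 α=2/3: [6532/147, 8571/49, 23825/147]
rounded: [44, 175, 162]

at x=1,y=0 over L1,L3,L4:
+L1 (α=4/7) → [528/7, 296/7, 32]
+L3 (α=1/2) → [1041/7, 667/14, 155/2]
+L4 (α=1/4) → [3655/28, 3289/56, 777/8]
rounded: [131, 59, 97]

at x=1,y=2 over L1,L3,L4,L5:
+L1 (α=2/3) → [442/3, 392/3, 494/3]
+L3 (α=2/3) → [1606/9, 1334/9, 1238/9]
+L4 (α=0) → [1606/9, 1334/9, 1238/9]
+L5 (α=1/2) → [1921/18, 3179/18, 2363/18]
= [107, 177, 131]

query (2,0) [L1,L3,L4,L5] — begin 0,0,0
L1 α=1/2: [118, 125/2, 59]
L3 α=1/2: [317/2, 141/4, 132]
L4 α=1/3: [334/3, 439/6, 467/3]
L5 α=1/3: [842/9, 655/9, 1045/9]
→ [94, 73, 116]


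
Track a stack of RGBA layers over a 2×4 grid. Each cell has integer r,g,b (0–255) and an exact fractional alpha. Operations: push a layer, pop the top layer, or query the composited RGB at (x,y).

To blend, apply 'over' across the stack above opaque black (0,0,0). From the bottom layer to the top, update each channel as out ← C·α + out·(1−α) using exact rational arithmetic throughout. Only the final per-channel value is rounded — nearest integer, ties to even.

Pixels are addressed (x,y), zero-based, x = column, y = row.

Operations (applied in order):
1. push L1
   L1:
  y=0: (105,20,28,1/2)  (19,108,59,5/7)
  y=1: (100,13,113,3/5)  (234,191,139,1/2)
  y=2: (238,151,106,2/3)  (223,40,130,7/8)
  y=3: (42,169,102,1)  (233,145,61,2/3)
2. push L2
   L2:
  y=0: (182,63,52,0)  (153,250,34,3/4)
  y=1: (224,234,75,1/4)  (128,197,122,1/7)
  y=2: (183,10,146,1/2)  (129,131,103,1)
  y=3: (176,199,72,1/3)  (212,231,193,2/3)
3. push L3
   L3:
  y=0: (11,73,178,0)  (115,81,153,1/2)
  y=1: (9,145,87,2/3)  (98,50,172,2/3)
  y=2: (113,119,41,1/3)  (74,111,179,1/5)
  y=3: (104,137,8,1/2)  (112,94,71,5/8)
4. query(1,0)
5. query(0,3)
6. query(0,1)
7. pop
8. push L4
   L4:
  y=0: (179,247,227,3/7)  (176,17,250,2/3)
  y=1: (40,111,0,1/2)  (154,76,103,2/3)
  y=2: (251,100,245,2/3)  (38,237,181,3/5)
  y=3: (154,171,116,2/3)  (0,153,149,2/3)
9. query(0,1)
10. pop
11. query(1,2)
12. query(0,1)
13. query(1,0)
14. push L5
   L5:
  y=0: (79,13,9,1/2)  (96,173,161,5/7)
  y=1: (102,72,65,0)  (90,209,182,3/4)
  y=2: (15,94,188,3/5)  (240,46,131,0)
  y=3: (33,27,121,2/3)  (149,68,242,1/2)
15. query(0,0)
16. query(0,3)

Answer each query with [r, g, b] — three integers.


at x=1,y=0 over L1,L2,L3:
after L1 α=5/7: [95/7, 540/7, 295/7]
after L2 α=3/4: [827/7, 2895/14, 1009/28]
after L3 α=1/2: [816/7, 4029/28, 5293/56]
= [117, 144, 95]

(0,3) stack=L1,L2,L3; from [0,0,0]:
+L1 (α=1) → [42, 169, 102]
+L2 (α=1/3) → [260/3, 179, 92]
+L3 (α=1/2) → [286/3, 158, 50]
rounded: [95, 158, 50]

query (0,1) [L1,L2,L3] — begin 0,0,0
L1 α=3/5: [60, 39/5, 339/5]
L2 α=1/4: [101, 1287/20, 348/5]
L3 α=2/3: [119/3, 7087/60, 406/5]
→ [40, 118, 81]

(0,1) stack=L1,L2,L4; from [0,0,0]:
after L1 α=3/5: [60, 39/5, 339/5]
after L2 α=1/4: [101, 1287/20, 348/5]
after L4 α=1/2: [141/2, 3507/40, 174/5]
= [70, 88, 35]

at x=1,y=2 over L1,L2:
+L1 (α=7/8) → [1561/8, 35, 455/4]
+L2 (α=1) → [129, 131, 103]
rounded: [129, 131, 103]

at x=0,y=1 over L1,L2:
+L1 (α=3/5) → [60, 39/5, 339/5]
+L2 (α=1/4) → [101, 1287/20, 348/5]
→ [101, 64, 70]

query (1,0) [L1,L2] — begin 0,0,0
after L1 α=5/7: [95/7, 540/7, 295/7]
after L2 α=3/4: [827/7, 2895/14, 1009/28]
rounded: [118, 207, 36]

query (0,0) [L1,L2,L5] — begin 0,0,0
L1 α=1/2: [105/2, 10, 14]
L2 α=0: [105/2, 10, 14]
L5 α=1/2: [263/4, 23/2, 23/2]
= [66, 12, 12]

at x=0,y=3 over L1,L2,L5:
+L1 (α=1) → [42, 169, 102]
+L2 (α=1/3) → [260/3, 179, 92]
+L5 (α=2/3) → [458/9, 233/3, 334/3]
= [51, 78, 111]


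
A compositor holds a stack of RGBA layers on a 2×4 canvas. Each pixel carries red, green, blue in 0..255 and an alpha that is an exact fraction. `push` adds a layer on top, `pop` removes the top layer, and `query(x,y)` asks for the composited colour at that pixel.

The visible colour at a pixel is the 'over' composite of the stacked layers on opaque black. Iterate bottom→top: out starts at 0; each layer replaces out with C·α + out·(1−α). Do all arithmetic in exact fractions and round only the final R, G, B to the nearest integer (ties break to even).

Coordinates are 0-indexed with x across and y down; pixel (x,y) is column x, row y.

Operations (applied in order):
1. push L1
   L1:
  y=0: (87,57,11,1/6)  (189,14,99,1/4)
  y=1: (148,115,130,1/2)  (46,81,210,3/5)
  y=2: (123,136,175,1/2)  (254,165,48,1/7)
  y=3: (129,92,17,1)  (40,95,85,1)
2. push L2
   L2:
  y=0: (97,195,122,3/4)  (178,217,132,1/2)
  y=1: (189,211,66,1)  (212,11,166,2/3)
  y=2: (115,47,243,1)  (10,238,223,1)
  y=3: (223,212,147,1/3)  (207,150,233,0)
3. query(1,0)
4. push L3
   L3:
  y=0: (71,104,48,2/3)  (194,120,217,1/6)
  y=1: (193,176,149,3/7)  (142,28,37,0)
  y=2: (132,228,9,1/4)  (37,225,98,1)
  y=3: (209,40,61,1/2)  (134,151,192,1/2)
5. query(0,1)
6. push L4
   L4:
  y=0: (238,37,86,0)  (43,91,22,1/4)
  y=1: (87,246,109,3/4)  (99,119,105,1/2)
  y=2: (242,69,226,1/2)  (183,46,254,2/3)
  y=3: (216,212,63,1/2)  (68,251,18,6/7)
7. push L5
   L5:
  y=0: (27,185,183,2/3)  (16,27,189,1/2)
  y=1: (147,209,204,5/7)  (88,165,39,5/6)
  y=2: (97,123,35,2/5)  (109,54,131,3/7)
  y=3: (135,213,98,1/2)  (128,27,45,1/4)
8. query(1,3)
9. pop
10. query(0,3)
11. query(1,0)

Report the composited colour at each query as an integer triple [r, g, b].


(1,0) stack=L1,L2; from [0,0,0]:
+L1 (α=1/4) → [189/4, 7/2, 99/4]
+L2 (α=1/2) → [901/8, 441/4, 627/8]
= [113, 110, 78]

(0,1) stack=L1,L2,L3; from [0,0,0]:
L1 α=1/2: [74, 115/2, 65]
L2 α=1: [189, 211, 66]
L3 α=3/7: [1335/7, 196, 711/7]
rounded: [191, 196, 102]

(1,3) stack=L1,L2,L3,L4,L5; from [0,0,0]:
+L1 (α=1) → [40, 95, 85]
+L2 (α=0) → [40, 95, 85]
+L3 (α=1/2) → [87, 123, 277/2]
+L4 (α=6/7) → [495/7, 1629/7, 493/14]
+L5 (α=1/4) → [2381/28, 1269/7, 2109/56]
→ [85, 181, 38]

(0,3) stack=L1,L2,L3,L4; from [0,0,0]:
after L1 α=1: [129, 92, 17]
after L2 α=1/3: [481/3, 132, 181/3]
after L3 α=1/2: [554/3, 86, 182/3]
after L4 α=1/2: [601/3, 149, 371/6]
rounded: [200, 149, 62]

at x=1,y=0 over L1,L2,L3,L4:
L1 α=1/4: [189/4, 7/2, 99/4]
L2 α=1/2: [901/8, 441/4, 627/8]
L3 α=1/6: [2019/16, 895/8, 4871/48]
L4 α=1/4: [6745/64, 3413/32, 5223/64]
rounded: [105, 107, 82]


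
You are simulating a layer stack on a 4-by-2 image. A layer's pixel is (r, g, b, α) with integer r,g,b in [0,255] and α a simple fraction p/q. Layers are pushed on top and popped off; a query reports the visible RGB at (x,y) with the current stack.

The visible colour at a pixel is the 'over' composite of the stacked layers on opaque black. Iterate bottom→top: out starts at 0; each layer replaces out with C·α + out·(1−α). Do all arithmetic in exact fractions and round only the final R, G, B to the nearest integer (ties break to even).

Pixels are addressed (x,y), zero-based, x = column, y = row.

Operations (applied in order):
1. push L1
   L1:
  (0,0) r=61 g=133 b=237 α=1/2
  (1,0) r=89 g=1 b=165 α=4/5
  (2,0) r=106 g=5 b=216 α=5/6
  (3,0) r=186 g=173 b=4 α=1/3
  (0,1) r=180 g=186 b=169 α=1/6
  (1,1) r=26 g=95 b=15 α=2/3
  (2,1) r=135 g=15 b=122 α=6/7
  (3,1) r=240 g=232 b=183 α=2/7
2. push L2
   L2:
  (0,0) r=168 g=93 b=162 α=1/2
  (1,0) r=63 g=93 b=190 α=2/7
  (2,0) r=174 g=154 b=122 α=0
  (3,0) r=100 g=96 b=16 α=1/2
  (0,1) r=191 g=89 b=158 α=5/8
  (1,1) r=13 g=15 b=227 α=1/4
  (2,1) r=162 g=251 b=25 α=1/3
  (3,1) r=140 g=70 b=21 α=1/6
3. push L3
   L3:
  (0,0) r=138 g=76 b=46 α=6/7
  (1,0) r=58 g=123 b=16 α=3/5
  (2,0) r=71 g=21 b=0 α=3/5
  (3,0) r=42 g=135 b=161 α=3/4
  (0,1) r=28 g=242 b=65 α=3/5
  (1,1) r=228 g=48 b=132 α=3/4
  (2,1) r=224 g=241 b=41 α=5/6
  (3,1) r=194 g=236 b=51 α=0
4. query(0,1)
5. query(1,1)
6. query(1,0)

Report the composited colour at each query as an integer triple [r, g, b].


(0,1) stack=L1,L2,L3; from [0,0,0]:
L1 α=1/6: [30, 31, 169/6]
L2 α=5/8: [1045/8, 269/4, 1749/16]
L3 α=3/5: [1381/20, 1721/10, 3309/40]
= [69, 172, 83]

(1,1) stack=L1,L2,L3; from [0,0,0]:
+L1 (α=2/3) → [52/3, 190/3, 10]
+L2 (α=1/4) → [65/4, 205/4, 257/4]
+L3 (α=3/4) → [2801/16, 781/16, 1841/16]
rounded: [175, 49, 115]

at x=1,y=0 over L1,L2,L3:
after L1 α=4/5: [356/5, 4/5, 132]
after L2 α=2/7: [482/7, 190/7, 1040/7]
after L3 α=3/5: [2182/35, 2963/35, 2416/35]
rounded: [62, 85, 69]


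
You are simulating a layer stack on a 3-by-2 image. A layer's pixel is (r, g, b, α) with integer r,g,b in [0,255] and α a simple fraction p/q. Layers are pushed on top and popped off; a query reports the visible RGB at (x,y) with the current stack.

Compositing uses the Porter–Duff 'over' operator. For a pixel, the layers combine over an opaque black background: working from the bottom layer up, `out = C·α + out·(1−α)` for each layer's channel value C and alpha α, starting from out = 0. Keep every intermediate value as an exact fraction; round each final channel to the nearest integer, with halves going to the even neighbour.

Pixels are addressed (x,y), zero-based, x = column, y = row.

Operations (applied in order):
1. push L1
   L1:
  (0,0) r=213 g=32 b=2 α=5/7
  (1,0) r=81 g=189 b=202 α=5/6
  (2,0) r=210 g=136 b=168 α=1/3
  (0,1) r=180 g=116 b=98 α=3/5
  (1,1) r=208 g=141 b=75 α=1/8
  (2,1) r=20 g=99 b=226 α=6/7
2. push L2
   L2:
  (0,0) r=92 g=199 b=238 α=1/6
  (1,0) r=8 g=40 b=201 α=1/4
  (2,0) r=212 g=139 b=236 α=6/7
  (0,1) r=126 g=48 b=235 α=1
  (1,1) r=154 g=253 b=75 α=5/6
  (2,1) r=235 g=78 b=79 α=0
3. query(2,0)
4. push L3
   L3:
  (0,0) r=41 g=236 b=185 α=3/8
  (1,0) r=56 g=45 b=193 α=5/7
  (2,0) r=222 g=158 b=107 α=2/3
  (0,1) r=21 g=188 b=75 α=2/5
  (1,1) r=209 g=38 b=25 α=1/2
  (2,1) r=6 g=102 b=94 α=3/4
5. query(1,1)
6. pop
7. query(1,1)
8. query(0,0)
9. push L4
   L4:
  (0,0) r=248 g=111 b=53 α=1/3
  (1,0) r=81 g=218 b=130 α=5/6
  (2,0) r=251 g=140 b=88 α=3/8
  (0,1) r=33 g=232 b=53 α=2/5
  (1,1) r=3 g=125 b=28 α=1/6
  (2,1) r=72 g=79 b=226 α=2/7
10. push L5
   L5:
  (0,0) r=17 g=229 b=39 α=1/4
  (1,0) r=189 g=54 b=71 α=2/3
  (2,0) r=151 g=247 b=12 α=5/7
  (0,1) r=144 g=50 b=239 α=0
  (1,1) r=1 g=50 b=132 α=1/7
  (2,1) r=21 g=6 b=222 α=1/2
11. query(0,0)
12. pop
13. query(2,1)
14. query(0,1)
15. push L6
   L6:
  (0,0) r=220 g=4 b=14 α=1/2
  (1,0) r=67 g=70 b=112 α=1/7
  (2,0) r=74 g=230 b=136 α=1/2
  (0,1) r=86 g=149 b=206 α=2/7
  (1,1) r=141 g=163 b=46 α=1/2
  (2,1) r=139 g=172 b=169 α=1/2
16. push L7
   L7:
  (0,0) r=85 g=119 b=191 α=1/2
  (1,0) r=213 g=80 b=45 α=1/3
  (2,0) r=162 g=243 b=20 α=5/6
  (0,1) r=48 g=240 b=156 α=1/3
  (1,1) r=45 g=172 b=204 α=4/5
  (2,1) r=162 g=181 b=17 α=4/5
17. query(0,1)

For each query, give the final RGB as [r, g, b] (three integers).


query (2,0) [L1,L2] — begin 0,0,0
+L1 (α=1/3) → [70, 136/3, 56]
+L2 (α=6/7) → [1342/7, 2638/21, 1472/7]
→ [192, 126, 210]

at x=1,y=1 over L1,L2,L3:
after L1 α=1/8: [26, 141/8, 75/8]
after L2 α=5/6: [398/3, 10261/48, 1025/16]
after L3 α=1/2: [1025/6, 12085/96, 1425/32]
→ [171, 126, 45]

(1,1) stack=L1,L2; from [0,0,0]:
+L1 (α=1/8) → [26, 141/8, 75/8]
+L2 (α=5/6) → [398/3, 10261/48, 1025/16]
= [133, 214, 64]

query (0,0) [L1,L2] — begin 0,0,0
L1 α=5/7: [1065/7, 160/7, 10/7]
L2 α=1/6: [5969/42, 731/14, 286/7]
rounded: [142, 52, 41]

(0,0) stack=L1,L2,L4,L5; from [0,0,0]:
+L1 (α=5/7) → [1065/7, 160/7, 10/7]
+L2 (α=1/6) → [5969/42, 731/14, 286/7]
+L4 (α=1/3) → [11177/63, 1508/21, 943/21]
+L5 (α=1/4) → [5767/42, 3111/28, 304/7]
rounded: [137, 111, 43]

query (2,1) [L1,L2,L4] — begin 0,0,0
after L1 α=6/7: [120/7, 594/7, 1356/7]
after L2 α=0: [120/7, 594/7, 1356/7]
after L4 α=2/7: [1608/49, 4076/49, 9944/49]
= [33, 83, 203]

at x=0,y=1 over L1,L2,L4:
+L1 (α=3/5) → [108, 348/5, 294/5]
+L2 (α=1) → [126, 48, 235]
+L4 (α=2/5) → [444/5, 608/5, 811/5]
→ [89, 122, 162]

query (0,1) [L1,L2,L4,L6,L7] — begin 0,0,0
after L1 α=3/5: [108, 348/5, 294/5]
after L2 α=1: [126, 48, 235]
after L4 α=2/5: [444/5, 608/5, 811/5]
after L6 α=2/7: [88, 906/7, 1223/7]
after L7 α=1/3: [224/3, 1164/7, 3538/21]
→ [75, 166, 168]


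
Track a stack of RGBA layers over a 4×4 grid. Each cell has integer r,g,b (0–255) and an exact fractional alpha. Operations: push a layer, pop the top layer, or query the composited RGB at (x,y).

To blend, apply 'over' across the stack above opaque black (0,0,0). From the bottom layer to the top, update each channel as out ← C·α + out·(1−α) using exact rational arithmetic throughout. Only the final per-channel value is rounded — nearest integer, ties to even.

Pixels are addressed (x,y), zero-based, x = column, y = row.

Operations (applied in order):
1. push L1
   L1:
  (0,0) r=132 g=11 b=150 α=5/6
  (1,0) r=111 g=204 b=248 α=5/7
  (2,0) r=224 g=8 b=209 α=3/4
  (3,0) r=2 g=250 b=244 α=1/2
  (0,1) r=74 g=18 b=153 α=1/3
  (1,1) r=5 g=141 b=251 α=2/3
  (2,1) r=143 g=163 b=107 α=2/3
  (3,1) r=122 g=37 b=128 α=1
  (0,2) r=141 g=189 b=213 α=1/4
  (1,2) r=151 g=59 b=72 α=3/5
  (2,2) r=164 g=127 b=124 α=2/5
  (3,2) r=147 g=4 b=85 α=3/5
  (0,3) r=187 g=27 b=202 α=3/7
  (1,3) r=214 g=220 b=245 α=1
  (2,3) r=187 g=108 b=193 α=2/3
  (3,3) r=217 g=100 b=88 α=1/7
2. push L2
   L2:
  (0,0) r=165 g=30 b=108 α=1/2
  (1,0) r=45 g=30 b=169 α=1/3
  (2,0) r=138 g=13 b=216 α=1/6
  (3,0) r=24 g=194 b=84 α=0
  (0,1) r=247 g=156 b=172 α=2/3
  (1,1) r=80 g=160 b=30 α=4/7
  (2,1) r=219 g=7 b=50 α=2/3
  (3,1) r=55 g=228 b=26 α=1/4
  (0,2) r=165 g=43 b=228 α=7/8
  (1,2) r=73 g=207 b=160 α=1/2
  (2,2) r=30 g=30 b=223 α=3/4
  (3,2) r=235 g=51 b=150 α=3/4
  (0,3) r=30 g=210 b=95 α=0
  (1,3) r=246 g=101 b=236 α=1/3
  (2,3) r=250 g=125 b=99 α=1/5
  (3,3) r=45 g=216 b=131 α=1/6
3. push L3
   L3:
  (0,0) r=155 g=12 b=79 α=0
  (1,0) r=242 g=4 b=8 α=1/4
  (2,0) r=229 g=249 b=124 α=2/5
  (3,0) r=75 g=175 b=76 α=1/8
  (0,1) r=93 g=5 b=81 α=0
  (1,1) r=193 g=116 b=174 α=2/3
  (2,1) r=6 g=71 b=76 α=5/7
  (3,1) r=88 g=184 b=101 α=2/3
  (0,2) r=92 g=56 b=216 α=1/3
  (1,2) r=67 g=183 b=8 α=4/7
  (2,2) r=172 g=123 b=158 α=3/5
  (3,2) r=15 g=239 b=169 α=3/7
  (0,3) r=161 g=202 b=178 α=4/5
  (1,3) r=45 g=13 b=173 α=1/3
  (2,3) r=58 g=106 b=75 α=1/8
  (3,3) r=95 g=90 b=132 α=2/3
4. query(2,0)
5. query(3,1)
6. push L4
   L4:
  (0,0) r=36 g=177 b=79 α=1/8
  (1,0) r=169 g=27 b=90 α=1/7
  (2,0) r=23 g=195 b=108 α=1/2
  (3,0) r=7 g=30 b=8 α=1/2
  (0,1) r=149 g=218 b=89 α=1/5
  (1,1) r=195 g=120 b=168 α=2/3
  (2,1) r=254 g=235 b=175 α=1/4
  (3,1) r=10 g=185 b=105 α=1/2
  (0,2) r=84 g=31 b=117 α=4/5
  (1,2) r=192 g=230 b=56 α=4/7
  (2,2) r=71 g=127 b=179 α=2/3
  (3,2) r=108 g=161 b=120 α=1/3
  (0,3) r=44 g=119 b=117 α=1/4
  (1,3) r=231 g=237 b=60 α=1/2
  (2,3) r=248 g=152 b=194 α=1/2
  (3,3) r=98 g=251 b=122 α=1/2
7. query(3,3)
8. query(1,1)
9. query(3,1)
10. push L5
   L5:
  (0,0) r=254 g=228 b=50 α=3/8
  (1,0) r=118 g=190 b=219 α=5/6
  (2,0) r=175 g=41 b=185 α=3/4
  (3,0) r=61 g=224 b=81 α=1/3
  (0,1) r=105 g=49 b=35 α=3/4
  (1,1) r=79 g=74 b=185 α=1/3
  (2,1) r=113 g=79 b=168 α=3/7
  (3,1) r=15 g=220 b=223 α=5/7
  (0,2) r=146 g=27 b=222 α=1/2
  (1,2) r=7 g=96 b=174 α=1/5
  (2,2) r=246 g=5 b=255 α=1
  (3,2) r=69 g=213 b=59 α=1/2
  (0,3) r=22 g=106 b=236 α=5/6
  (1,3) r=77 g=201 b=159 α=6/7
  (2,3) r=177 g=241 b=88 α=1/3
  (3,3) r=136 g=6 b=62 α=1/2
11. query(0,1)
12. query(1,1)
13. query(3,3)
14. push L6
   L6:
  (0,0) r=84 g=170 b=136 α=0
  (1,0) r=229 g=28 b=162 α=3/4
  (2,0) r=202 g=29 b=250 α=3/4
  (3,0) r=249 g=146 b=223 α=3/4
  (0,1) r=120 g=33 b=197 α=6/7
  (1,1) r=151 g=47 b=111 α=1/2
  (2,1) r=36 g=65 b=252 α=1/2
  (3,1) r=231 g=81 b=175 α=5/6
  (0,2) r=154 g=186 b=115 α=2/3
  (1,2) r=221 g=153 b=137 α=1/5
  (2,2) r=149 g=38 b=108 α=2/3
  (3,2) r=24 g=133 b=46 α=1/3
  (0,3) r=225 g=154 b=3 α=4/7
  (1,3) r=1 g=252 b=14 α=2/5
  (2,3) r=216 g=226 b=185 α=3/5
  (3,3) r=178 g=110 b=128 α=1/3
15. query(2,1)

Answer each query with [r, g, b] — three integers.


query (2,0) [L1,L2,L3] — begin 0,0,0
L1 α=3/4: [168, 6, 627/4]
L2 α=1/6: [163, 43/6, 1333/8]
L3 α=2/5: [947/5, 1039/10, 5983/40]
= [189, 104, 150]

(3,1) stack=L1,L2,L3; from [0,0,0]:
after L1 α=1: [122, 37, 128]
after L2 α=1/4: [421/4, 339/4, 205/2]
after L3 α=2/3: [375/4, 1811/12, 203/2]
= [94, 151, 102]

(3,3) stack=L1,L2,L3,L4; from [0,0,0]:
+L1 (α=1/7) → [31, 100/7, 88/7]
+L2 (α=1/6) → [100/3, 1006/21, 1357/42]
+L3 (α=2/3) → [670/9, 4786/63, 12445/126]
+L4 (α=1/2) → [776/9, 20599/126, 27817/252]
rounded: [86, 163, 110]

at x=1,y=1 over L1,L2,L3,L4:
after L1 α=2/3: [10/3, 94, 502/3]
after L2 α=4/7: [330/7, 922/7, 622/7]
after L3 α=2/3: [3032/21, 2546/21, 3058/21]
after L4 α=2/3: [11222/63, 7586/63, 10114/63]
rounded: [178, 120, 161]

query (3,1) [L1,L2,L3,L4] — begin 0,0,0
after L1 α=1: [122, 37, 128]
after L2 α=1/4: [421/4, 339/4, 205/2]
after L3 α=2/3: [375/4, 1811/12, 203/2]
after L4 α=1/2: [415/8, 4031/24, 413/4]
→ [52, 168, 103]

(0,1) stack=L1,L2,L3,L4,L5; from [0,0,0]:
L1 α=1/3: [74/3, 6, 51]
L2 α=2/3: [1556/9, 106, 395/3]
L3 α=0: [1556/9, 106, 395/3]
L4 α=1/5: [1513/9, 642/5, 1847/15]
L5 α=3/4: [1087/9, 1377/20, 1711/30]
→ [121, 69, 57]

at x=1,y=1 over L1,L2,L3,L4,L5:
L1 α=2/3: [10/3, 94, 502/3]
L2 α=4/7: [330/7, 922/7, 622/7]
L3 α=2/3: [3032/21, 2546/21, 3058/21]
L4 α=2/3: [11222/63, 7586/63, 10114/63]
L5 α=1/3: [27421/189, 19834/189, 31883/189]
= [145, 105, 169]

at x=3,y=3 over L1,L2,L3,L4,L5:
L1 α=1/7: [31, 100/7, 88/7]
L2 α=1/6: [100/3, 1006/21, 1357/42]
L3 α=2/3: [670/9, 4786/63, 12445/126]
L4 α=1/2: [776/9, 20599/126, 27817/252]
L5 α=1/2: [1000/9, 21355/252, 43441/504]
= [111, 85, 86]

query (2,1) [L1,L2,L3,L4,L5,L6] — begin 0,0,0
L1 α=2/3: [286/3, 326/3, 214/3]
L2 α=2/3: [1600/9, 368/9, 514/9]
L3 α=5/7: [3470/63, 3931/63, 4448/63]
L4 α=1/4: [2201/21, 4433/42, 8123/84]
L5 α=3/7: [15923/147, 13843/147, 18707/147]
L6 α=1/2: [21215/294, 11699/147, 55751/294]
rounded: [72, 80, 190]


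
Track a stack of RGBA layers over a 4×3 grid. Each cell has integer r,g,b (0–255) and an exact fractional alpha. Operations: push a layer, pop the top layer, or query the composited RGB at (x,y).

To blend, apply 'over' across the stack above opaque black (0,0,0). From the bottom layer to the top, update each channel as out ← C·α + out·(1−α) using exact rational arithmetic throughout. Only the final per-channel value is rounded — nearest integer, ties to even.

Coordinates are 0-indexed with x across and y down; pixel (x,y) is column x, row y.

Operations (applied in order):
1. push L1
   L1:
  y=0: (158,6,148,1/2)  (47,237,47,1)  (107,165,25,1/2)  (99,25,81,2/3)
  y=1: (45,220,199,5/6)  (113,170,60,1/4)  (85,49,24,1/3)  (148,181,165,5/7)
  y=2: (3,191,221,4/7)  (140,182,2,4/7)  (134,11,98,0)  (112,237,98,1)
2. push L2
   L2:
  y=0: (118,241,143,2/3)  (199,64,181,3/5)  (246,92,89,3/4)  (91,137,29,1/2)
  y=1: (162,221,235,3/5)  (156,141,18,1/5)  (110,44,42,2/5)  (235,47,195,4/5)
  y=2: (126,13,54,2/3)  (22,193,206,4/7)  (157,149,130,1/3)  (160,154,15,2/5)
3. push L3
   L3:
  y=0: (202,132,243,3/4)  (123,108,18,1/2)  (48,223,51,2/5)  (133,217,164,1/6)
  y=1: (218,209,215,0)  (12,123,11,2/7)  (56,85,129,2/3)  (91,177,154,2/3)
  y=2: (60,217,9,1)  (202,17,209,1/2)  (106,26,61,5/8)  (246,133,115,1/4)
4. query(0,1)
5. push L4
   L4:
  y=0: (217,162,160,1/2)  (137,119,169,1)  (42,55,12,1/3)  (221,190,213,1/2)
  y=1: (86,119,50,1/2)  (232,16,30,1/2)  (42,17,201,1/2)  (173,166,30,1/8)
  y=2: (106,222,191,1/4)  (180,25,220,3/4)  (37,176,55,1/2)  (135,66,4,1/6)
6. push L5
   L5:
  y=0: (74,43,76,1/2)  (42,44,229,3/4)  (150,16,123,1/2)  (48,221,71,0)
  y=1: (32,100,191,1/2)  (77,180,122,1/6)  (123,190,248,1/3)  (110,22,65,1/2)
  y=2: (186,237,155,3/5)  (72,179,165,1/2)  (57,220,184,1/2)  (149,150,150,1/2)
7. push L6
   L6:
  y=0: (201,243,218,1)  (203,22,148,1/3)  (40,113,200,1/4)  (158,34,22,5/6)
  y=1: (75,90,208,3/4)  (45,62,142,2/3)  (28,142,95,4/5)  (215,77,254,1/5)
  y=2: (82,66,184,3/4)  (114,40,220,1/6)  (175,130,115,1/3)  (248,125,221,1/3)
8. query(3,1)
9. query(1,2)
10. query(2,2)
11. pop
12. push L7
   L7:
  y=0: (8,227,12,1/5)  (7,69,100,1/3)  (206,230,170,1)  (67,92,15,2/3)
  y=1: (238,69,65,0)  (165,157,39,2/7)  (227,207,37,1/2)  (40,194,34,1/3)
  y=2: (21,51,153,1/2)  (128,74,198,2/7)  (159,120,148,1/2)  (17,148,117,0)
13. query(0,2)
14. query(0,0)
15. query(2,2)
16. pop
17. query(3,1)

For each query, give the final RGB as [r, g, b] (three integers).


query (0,1) [L1,L2,L3] — begin 0,0,0
L1 α=5/6: [75/2, 550/3, 995/6]
L2 α=3/5: [561/5, 3089/15, 622/3]
L3 α=0: [561/5, 3089/15, 622/3]
= [112, 206, 207]

query (3,1) [L1,L2,L3,L4,L5,L6] — begin 0,0,0
L1 α=5/7: [740/7, 905/7, 825/7]
L2 α=4/5: [1464/7, 2221/35, 1257/7]
L3 α=2/3: [2738/21, 14611/105, 3413/21]
L4 α=1/8: [3257/24, 17101/120, 3503/24]
L5 α=1/2: [5897/48, 19741/240, 5063/48]
L6 α=1/5: [8477/60, 24361/300, 8111/60]
→ [141, 81, 135]

at x=1,y=2 over L1,L2,L3,L4,L5,L6:
+L1 (α=4/7) → [80, 104, 8/7]
+L2 (α=4/7) → [328/7, 1084/7, 5792/49]
+L3 (α=1/2) → [871/7, 1203/14, 16033/98]
+L4 (α=3/4) → [4651/28, 2253/56, 80713/392]
+L5 (α=1/2) → [6667/56, 12277/112, 145393/784]
+L6 (α=1/6) → [39719/336, 21955/224, 299815/1568]
→ [118, 98, 191]

at x=2,y=2 over L1,L2,L3,L4,L5,L6:
after L1 α=0: [0, 0, 0]
after L2 α=1/3: [157/3, 149/3, 130/3]
after L3 α=5/8: [687/8, 279/8, 435/8]
after L4 α=1/2: [983/16, 1687/16, 875/16]
after L5 α=1/2: [1895/32, 5207/32, 3819/32]
after L6 α=1/3: [1565/16, 2429/16, 5659/48]
= [98, 152, 118]

at x=0,y=2 over L1,L2,L3,L4,L5,L7:
L1 α=4/7: [12/7, 764/7, 884/7]
L2 α=2/3: [592/7, 946/21, 1640/21]
L3 α=1: [60, 217, 9]
L4 α=1/4: [143/2, 873/4, 109/2]
L5 α=3/5: [701/5, 459/2, 574/5]
L7 α=1/2: [403/5, 561/4, 1339/10]
→ [81, 140, 134]

query (0,0) [L1,L2,L3,L4,L5,L7] — begin 0,0,0
after L1 α=1/2: [79, 3, 74]
after L2 α=2/3: [105, 485/3, 120]
after L3 α=3/4: [711/4, 1673/12, 849/4]
after L4 α=1/2: [1579/8, 3617/24, 1489/8]
after L5 α=1/2: [2171/16, 4649/48, 2097/16]
after L7 α=1/5: [2203/20, 7373/60, 429/4]
= [110, 123, 107]

(2,2) stack=L1,L2,L3,L4,L5,L7; from [0,0,0]:
after L1 α=0: [0, 0, 0]
after L2 α=1/3: [157/3, 149/3, 130/3]
after L3 α=5/8: [687/8, 279/8, 435/8]
after L4 α=1/2: [983/16, 1687/16, 875/16]
after L5 α=1/2: [1895/32, 5207/32, 3819/32]
after L7 α=1/2: [6983/64, 9047/64, 8555/64]
rounded: [109, 141, 134]

(3,1) stack=L1,L2,L3,L4,L5; from [0,0,0]:
L1 α=5/7: [740/7, 905/7, 825/7]
L2 α=4/5: [1464/7, 2221/35, 1257/7]
L3 α=2/3: [2738/21, 14611/105, 3413/21]
L4 α=1/8: [3257/24, 17101/120, 3503/24]
L5 α=1/2: [5897/48, 19741/240, 5063/48]
= [123, 82, 105]


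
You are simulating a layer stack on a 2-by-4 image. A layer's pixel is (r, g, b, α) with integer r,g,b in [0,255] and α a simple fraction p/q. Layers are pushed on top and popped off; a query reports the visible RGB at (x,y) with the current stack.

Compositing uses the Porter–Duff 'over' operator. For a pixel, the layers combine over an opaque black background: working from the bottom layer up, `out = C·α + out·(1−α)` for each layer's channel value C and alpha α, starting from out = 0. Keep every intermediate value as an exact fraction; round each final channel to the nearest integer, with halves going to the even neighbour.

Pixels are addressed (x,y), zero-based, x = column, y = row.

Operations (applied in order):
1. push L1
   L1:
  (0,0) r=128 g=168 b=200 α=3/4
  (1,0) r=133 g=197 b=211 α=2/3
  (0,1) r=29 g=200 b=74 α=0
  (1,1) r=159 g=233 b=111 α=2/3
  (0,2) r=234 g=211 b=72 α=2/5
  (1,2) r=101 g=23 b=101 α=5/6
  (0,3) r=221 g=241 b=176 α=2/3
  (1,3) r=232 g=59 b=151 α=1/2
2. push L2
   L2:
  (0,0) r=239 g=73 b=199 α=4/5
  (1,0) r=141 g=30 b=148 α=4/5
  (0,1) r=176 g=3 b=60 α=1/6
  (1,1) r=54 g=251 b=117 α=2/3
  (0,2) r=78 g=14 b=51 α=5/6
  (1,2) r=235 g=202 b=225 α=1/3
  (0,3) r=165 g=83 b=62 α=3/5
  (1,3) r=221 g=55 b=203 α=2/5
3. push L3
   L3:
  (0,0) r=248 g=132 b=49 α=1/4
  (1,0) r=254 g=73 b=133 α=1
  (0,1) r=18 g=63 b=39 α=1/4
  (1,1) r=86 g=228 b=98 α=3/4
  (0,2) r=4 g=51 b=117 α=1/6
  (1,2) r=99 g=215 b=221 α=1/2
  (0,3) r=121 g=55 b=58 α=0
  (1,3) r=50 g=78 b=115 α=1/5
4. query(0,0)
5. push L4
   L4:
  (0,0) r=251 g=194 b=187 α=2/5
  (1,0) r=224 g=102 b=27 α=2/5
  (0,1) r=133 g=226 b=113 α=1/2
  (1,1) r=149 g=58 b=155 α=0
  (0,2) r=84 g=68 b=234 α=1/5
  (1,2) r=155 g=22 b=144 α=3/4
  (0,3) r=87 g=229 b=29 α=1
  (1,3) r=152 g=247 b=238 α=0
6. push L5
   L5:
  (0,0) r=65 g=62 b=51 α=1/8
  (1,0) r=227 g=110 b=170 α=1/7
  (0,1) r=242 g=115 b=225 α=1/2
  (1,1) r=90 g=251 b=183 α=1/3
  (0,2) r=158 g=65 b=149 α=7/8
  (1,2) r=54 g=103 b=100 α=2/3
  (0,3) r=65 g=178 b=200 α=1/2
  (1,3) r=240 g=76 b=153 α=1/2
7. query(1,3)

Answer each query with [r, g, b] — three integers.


at x=0,y=0 over L1,L2,L3:
after L1 α=3/4: [96, 126, 150]
after L2 α=4/5: [1052/5, 418/5, 946/5]
after L3 α=1/4: [1099/5, 957/10, 3083/20]
rounded: [220, 96, 154]

at x=1,y=3 over L1,L2,L3,L4,L5:
after L1 α=1/2: [116, 59/2, 151/2]
after L2 α=2/5: [158, 397/10, 253/2]
after L3 α=1/5: [682/5, 1184/25, 621/5]
after L4 α=0: [682/5, 1184/25, 621/5]
after L5 α=1/2: [941/5, 1542/25, 693/5]
→ [188, 62, 139]
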